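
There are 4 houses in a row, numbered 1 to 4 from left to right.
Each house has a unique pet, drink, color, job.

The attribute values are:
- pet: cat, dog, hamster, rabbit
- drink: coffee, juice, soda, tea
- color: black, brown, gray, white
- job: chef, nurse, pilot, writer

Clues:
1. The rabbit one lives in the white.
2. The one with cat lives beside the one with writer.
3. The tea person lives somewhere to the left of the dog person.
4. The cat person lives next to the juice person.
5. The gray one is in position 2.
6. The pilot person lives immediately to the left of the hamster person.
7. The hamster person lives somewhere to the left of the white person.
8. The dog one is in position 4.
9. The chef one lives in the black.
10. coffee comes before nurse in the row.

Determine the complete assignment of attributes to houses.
Solution:

House | Pet | Drink | Color | Job
---------------------------------
  1   | cat | coffee | brown | pilot
  2   | hamster | juice | gray | writer
  3   | rabbit | tea | white | nurse
  4   | dog | soda | black | chef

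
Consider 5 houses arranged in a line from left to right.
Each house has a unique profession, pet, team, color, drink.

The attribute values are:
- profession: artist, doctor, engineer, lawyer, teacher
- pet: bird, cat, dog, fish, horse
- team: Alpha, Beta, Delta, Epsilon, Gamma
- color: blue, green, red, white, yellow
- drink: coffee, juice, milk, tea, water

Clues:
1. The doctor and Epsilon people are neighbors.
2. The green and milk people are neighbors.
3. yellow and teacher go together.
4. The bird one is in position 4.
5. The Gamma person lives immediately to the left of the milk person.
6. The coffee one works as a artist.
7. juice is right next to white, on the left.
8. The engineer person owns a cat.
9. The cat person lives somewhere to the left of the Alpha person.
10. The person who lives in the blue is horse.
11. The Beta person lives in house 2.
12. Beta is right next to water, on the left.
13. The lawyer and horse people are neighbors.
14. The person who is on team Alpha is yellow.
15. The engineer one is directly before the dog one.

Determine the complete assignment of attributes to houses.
Solution:

House | Profession | Pet | Team | Color | Drink
-----------------------------------------------
  1   | engineer | cat | Gamma | green | juice
  2   | lawyer | dog | Beta | white | milk
  3   | doctor | horse | Delta | blue | water
  4   | artist | bird | Epsilon | red | coffee
  5   | teacher | fish | Alpha | yellow | tea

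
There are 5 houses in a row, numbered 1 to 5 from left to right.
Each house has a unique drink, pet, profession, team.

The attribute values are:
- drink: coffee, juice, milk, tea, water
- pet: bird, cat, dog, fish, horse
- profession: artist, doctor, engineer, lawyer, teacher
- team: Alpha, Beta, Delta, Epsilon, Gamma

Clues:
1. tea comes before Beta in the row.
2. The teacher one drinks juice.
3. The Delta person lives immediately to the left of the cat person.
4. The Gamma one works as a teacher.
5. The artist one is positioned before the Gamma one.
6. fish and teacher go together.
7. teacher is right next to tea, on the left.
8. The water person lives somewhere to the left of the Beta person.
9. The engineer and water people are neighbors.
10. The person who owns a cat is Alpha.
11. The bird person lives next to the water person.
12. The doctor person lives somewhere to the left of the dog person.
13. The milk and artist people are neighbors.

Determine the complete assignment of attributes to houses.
Solution:

House | Drink | Pet | Profession | Team
---------------------------------------
  1   | milk | bird | engineer | Delta
  2   | water | cat | artist | Alpha
  3   | juice | fish | teacher | Gamma
  4   | tea | horse | doctor | Epsilon
  5   | coffee | dog | lawyer | Beta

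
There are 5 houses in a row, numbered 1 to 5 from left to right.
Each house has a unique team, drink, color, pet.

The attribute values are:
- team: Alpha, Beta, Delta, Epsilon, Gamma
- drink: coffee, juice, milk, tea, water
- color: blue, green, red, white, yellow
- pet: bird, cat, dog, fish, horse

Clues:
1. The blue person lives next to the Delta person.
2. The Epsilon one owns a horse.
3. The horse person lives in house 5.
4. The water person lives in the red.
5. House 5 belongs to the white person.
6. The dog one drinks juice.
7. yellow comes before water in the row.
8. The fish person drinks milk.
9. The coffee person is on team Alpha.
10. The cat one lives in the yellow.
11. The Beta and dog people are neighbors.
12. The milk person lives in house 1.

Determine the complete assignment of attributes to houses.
Solution:

House | Team | Drink | Color | Pet
----------------------------------
  1   | Beta | milk | blue | fish
  2   | Delta | juice | green | dog
  3   | Alpha | coffee | yellow | cat
  4   | Gamma | water | red | bird
  5   | Epsilon | tea | white | horse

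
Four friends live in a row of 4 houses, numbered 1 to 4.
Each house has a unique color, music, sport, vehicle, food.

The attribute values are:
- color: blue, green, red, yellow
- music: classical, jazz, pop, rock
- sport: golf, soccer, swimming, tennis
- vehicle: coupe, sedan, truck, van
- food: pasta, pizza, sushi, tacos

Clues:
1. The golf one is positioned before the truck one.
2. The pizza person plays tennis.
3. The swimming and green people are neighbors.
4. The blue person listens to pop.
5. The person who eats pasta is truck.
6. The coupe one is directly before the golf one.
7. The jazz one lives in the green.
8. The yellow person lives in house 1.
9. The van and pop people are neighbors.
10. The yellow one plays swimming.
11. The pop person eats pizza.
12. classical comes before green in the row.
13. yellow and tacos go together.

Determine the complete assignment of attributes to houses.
Solution:

House | Color | Music | Sport | Vehicle | Food
----------------------------------------------
  1   | yellow | classical | swimming | coupe | tacos
  2   | green | jazz | golf | van | sushi
  3   | blue | pop | tennis | sedan | pizza
  4   | red | rock | soccer | truck | pasta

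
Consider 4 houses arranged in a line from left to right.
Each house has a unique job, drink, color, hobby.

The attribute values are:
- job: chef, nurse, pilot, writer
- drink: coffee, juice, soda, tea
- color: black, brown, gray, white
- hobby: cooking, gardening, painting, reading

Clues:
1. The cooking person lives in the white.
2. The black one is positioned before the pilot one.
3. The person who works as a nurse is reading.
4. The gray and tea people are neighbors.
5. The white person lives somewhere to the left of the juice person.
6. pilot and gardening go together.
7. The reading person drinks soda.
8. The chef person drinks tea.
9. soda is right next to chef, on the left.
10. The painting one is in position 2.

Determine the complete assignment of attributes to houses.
Solution:

House | Job | Drink | Color | Hobby
-----------------------------------
  1   | nurse | soda | gray | reading
  2   | chef | tea | black | painting
  3   | writer | coffee | white | cooking
  4   | pilot | juice | brown | gardening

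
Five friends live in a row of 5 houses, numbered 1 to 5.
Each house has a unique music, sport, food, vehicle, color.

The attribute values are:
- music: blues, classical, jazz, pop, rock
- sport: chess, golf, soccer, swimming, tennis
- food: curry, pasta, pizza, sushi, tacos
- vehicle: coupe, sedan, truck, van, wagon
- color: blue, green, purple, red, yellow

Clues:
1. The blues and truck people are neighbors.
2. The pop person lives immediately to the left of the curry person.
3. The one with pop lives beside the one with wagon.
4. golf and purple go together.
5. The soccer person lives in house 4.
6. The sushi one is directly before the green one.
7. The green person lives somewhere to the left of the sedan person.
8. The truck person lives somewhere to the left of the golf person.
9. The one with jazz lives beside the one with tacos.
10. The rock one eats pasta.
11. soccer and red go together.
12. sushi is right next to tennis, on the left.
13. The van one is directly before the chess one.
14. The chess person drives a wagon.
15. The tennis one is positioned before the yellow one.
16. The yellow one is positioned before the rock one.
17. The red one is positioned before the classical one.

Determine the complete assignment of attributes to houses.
Solution:

House | Music | Sport | Food | Vehicle | Color
----------------------------------------------
  1   | jazz | swimming | sushi | coupe | blue
  2   | pop | tennis | tacos | van | green
  3   | blues | chess | curry | wagon | yellow
  4   | rock | soccer | pasta | truck | red
  5   | classical | golf | pizza | sedan | purple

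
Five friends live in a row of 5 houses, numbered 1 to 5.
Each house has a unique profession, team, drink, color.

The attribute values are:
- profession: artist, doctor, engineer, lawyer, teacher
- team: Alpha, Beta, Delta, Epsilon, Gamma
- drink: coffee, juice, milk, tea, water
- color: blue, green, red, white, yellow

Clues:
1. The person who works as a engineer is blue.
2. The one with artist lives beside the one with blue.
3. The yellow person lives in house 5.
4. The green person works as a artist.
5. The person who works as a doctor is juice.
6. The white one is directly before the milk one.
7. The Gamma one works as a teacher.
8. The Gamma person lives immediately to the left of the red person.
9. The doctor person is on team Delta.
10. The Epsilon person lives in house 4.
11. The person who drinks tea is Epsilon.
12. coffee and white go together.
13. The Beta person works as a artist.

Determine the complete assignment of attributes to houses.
Solution:

House | Profession | Team | Drink | Color
-----------------------------------------
  1   | teacher | Gamma | coffee | white
  2   | lawyer | Alpha | milk | red
  3   | artist | Beta | water | green
  4   | engineer | Epsilon | tea | blue
  5   | doctor | Delta | juice | yellow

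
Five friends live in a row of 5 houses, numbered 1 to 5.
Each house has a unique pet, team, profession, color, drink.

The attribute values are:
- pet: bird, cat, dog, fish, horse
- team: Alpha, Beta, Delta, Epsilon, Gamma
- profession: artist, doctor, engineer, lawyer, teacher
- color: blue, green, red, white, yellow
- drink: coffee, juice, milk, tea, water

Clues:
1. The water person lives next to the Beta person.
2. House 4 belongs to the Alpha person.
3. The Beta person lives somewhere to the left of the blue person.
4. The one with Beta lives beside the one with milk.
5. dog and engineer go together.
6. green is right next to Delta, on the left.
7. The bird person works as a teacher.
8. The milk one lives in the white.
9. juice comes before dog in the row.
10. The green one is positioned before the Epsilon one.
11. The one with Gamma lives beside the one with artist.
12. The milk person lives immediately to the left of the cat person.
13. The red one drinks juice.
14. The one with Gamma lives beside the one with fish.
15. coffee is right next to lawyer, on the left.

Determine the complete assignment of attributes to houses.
Solution:

House | Pet | Team | Profession | Color | Drink
-----------------------------------------------
  1   | bird | Gamma | teacher | yellow | water
  2   | fish | Beta | artist | green | coffee
  3   | horse | Delta | lawyer | white | milk
  4   | cat | Alpha | doctor | red | juice
  5   | dog | Epsilon | engineer | blue | tea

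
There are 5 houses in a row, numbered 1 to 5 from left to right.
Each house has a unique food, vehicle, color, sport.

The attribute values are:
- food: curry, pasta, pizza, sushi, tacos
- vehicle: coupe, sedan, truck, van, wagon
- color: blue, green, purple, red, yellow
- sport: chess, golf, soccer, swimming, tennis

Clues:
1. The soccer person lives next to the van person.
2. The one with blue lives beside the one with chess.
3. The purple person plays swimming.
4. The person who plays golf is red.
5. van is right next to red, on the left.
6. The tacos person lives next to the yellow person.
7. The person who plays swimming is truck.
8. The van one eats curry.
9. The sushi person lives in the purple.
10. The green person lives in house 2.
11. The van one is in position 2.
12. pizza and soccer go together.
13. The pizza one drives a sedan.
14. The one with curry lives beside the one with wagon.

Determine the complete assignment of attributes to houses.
Solution:

House | Food | Vehicle | Color | Sport
--------------------------------------
  1   | pizza | sedan | blue | soccer
  2   | curry | van | green | chess
  3   | tacos | wagon | red | golf
  4   | pasta | coupe | yellow | tennis
  5   | sushi | truck | purple | swimming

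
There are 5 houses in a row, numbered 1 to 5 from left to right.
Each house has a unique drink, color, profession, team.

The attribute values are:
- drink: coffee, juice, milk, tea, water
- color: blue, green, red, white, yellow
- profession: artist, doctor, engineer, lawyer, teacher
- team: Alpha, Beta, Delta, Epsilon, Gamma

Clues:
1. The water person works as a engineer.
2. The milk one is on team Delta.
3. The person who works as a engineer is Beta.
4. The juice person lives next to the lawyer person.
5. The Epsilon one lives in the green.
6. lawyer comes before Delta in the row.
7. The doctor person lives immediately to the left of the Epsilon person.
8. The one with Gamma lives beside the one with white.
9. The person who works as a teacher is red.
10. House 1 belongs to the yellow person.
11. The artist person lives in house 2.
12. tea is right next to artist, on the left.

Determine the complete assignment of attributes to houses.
Solution:

House | Drink | Color | Profession | Team
-----------------------------------------
  1   | tea | yellow | doctor | Alpha
  2   | juice | green | artist | Epsilon
  3   | coffee | blue | lawyer | Gamma
  4   | water | white | engineer | Beta
  5   | milk | red | teacher | Delta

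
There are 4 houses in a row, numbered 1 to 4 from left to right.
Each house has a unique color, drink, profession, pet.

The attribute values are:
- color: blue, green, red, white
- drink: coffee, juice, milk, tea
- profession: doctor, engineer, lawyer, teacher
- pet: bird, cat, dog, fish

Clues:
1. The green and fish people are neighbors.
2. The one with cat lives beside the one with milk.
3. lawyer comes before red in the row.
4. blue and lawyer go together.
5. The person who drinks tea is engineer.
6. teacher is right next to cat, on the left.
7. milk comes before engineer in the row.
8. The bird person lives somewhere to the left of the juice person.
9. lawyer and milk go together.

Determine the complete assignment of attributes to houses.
Solution:

House | Color | Drink | Profession | Pet
----------------------------------------
  1   | white | coffee | teacher | bird
  2   | green | juice | doctor | cat
  3   | blue | milk | lawyer | fish
  4   | red | tea | engineer | dog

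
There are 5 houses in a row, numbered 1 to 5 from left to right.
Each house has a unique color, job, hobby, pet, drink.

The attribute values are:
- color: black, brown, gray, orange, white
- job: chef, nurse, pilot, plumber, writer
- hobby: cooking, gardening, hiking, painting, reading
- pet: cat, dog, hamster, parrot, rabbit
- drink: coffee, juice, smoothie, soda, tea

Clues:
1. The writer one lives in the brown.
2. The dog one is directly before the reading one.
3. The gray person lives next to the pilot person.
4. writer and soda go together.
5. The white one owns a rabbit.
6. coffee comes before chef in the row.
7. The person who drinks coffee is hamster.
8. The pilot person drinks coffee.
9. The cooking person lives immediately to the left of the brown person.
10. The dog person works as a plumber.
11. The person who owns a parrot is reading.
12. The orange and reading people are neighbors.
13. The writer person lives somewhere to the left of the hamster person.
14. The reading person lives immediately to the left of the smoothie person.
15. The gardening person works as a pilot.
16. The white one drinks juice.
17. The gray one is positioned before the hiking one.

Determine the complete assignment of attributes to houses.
Solution:

House | Color | Job | Hobby | Pet | Drink
-----------------------------------------
  1   | orange | plumber | cooking | dog | tea
  2   | brown | writer | reading | parrot | soda
  3   | gray | nurse | painting | cat | smoothie
  4   | black | pilot | gardening | hamster | coffee
  5   | white | chef | hiking | rabbit | juice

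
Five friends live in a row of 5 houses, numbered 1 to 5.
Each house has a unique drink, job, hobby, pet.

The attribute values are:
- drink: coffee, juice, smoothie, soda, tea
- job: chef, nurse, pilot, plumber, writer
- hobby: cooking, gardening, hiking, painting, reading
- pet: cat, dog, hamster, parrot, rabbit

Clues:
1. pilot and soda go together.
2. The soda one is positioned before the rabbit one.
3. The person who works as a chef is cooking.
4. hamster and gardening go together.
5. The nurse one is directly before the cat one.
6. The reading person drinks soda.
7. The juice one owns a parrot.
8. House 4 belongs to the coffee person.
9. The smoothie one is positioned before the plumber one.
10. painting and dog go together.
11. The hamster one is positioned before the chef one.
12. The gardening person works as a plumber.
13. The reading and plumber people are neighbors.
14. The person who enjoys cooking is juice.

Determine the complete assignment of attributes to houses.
Solution:

House | Drink | Job | Hobby | Pet
---------------------------------
  1   | smoothie | nurse | painting | dog
  2   | soda | pilot | reading | cat
  3   | tea | plumber | gardening | hamster
  4   | coffee | writer | hiking | rabbit
  5   | juice | chef | cooking | parrot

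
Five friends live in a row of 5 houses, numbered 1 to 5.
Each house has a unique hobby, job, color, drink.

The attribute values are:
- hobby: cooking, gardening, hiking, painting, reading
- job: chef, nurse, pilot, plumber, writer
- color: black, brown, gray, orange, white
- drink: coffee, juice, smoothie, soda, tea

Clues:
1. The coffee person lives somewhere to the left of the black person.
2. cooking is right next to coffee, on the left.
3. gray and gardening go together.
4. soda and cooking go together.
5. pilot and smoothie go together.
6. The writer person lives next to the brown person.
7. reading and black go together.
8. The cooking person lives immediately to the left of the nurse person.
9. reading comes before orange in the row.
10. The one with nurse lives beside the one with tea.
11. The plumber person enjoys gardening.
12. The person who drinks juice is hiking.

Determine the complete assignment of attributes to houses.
Solution:

House | Hobby | Job | Color | Drink
-----------------------------------
  1   | cooking | writer | white | soda
  2   | painting | nurse | brown | coffee
  3   | gardening | plumber | gray | tea
  4   | reading | pilot | black | smoothie
  5   | hiking | chef | orange | juice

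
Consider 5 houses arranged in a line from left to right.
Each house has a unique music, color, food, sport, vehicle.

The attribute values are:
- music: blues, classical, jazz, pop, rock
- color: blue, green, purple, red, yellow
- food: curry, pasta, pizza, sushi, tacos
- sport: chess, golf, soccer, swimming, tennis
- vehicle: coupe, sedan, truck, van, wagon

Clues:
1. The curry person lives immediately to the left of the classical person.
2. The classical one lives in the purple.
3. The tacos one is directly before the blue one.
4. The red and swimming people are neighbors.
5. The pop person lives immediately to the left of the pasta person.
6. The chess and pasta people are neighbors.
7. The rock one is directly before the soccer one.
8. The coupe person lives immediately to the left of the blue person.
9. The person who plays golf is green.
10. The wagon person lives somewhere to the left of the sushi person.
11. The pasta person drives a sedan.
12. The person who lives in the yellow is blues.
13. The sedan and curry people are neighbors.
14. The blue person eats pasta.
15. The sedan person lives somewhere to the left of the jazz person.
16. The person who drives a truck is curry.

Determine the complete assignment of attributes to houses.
Solution:

House | Music | Color | Food | Sport | Vehicle
----------------------------------------------
  1   | pop | red | tacos | chess | coupe
  2   | rock | blue | pasta | swimming | sedan
  3   | blues | yellow | curry | soccer | truck
  4   | classical | purple | pizza | tennis | wagon
  5   | jazz | green | sushi | golf | van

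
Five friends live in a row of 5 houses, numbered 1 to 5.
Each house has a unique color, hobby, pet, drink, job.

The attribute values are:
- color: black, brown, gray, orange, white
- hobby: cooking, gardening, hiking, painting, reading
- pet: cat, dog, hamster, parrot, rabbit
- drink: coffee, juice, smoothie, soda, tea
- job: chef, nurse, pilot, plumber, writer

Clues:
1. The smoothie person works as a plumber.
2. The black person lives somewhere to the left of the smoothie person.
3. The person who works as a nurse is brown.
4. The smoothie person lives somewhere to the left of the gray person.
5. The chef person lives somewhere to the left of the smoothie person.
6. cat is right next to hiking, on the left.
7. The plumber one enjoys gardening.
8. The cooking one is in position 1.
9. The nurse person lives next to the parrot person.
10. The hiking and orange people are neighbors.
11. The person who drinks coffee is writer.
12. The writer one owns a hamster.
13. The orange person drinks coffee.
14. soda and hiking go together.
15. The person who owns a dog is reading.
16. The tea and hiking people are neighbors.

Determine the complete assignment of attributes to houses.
Solution:

House | Color | Hobby | Pet | Drink | Job
-----------------------------------------
  1   | brown | cooking | cat | tea | nurse
  2   | black | hiking | parrot | soda | chef
  3   | orange | painting | hamster | coffee | writer
  4   | white | gardening | rabbit | smoothie | plumber
  5   | gray | reading | dog | juice | pilot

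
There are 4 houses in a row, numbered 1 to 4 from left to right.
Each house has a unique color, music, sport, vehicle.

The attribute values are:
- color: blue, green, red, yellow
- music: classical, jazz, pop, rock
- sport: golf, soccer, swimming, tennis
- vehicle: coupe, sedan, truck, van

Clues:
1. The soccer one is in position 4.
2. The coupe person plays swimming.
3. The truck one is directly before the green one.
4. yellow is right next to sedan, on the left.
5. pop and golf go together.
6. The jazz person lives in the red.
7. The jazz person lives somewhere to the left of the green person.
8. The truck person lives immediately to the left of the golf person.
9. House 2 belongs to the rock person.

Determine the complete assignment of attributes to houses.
Solution:

House | Color | Music | Sport | Vehicle
---------------------------------------
  1   | red | jazz | swimming | coupe
  2   | yellow | rock | tennis | truck
  3   | green | pop | golf | sedan
  4   | blue | classical | soccer | van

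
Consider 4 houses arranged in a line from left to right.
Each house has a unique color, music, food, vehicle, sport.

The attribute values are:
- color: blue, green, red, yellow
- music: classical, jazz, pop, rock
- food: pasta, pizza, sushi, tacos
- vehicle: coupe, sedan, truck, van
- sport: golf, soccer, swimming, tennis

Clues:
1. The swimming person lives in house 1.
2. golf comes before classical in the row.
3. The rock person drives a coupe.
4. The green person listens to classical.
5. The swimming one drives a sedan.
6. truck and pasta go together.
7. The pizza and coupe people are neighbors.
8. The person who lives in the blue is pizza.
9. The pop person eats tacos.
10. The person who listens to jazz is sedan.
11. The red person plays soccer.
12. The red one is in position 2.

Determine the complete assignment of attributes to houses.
Solution:

House | Color | Music | Food | Vehicle | Sport
----------------------------------------------
  1   | blue | jazz | pizza | sedan | swimming
  2   | red | rock | sushi | coupe | soccer
  3   | yellow | pop | tacos | van | golf
  4   | green | classical | pasta | truck | tennis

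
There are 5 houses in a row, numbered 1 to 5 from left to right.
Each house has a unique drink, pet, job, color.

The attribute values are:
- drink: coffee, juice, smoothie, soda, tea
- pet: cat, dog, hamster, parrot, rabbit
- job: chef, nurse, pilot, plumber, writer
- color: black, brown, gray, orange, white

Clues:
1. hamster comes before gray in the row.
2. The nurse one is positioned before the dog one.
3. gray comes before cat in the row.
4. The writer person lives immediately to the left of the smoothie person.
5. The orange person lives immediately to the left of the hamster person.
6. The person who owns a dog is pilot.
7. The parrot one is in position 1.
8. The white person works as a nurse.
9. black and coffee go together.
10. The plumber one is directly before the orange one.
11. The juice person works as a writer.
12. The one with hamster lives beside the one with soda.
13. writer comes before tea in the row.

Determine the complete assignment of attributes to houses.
Solution:

House | Drink | Pet | Job | Color
---------------------------------
  1   | coffee | parrot | plumber | black
  2   | juice | rabbit | writer | orange
  3   | smoothie | hamster | nurse | white
  4   | soda | dog | pilot | gray
  5   | tea | cat | chef | brown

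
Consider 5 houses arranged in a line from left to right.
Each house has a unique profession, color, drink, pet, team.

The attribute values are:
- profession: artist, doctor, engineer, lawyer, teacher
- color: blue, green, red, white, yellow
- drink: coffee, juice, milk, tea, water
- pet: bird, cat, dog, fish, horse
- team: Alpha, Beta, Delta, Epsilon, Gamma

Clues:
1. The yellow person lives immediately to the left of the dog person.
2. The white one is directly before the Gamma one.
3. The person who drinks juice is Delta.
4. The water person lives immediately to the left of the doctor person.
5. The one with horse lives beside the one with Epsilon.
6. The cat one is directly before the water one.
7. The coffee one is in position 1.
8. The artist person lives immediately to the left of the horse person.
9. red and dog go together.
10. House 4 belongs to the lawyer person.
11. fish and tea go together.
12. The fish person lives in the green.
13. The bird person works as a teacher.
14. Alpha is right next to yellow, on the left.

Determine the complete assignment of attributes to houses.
Solution:

House | Profession | Color | Drink | Pet | Team
-----------------------------------------------
  1   | artist | white | coffee | cat | Alpha
  2   | engineer | yellow | water | horse | Gamma
  3   | doctor | red | milk | dog | Epsilon
  4   | lawyer | green | tea | fish | Beta
  5   | teacher | blue | juice | bird | Delta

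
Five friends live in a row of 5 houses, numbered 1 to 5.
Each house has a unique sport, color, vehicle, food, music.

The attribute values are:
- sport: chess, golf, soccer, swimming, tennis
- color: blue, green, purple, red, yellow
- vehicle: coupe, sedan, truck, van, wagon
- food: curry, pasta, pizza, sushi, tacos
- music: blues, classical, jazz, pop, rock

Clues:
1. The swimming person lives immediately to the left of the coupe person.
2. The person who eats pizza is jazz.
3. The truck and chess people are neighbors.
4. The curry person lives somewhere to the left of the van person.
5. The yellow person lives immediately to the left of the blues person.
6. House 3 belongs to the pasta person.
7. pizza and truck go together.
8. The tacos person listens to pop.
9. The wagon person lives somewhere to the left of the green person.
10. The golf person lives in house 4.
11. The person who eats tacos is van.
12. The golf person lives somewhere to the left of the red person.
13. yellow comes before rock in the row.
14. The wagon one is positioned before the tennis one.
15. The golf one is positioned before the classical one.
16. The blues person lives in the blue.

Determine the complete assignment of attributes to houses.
Solution:

House | Sport | Color | Vehicle | Food | Music
----------------------------------------------
  1   | swimming | yellow | truck | pizza | jazz
  2   | chess | blue | coupe | curry | blues
  3   | soccer | purple | wagon | pasta | rock
  4   | golf | green | van | tacos | pop
  5   | tennis | red | sedan | sushi | classical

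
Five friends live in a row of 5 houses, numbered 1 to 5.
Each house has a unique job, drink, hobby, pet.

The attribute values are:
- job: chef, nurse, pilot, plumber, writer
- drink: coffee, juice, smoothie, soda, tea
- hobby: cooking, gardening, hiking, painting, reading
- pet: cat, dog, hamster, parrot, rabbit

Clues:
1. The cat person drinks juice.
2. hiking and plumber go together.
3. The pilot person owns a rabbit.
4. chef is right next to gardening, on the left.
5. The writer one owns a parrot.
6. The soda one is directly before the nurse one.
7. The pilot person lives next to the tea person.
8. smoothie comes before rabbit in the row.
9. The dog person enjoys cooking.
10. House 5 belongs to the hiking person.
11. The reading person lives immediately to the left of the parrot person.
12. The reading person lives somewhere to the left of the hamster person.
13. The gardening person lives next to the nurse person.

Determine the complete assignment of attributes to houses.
Solution:

House | Job | Drink | Hobby | Pet
---------------------------------
  1   | chef | juice | reading | cat
  2   | writer | soda | gardening | parrot
  3   | nurse | smoothie | cooking | dog
  4   | pilot | coffee | painting | rabbit
  5   | plumber | tea | hiking | hamster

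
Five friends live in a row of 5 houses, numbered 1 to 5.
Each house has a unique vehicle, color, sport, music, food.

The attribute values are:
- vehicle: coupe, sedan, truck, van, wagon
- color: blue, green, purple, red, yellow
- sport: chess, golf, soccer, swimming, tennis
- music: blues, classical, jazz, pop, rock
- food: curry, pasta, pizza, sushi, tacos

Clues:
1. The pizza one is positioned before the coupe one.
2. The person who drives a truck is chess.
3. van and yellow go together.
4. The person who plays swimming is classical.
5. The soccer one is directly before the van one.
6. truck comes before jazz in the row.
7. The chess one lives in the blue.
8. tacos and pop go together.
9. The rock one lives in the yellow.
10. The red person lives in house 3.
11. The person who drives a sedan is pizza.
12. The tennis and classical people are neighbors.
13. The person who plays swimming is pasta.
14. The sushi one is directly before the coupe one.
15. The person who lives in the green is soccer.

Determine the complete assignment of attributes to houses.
Solution:

House | Vehicle | Color | Sport | Music | Food
----------------------------------------------
  1   | sedan | green | soccer | blues | pizza
  2   | van | yellow | tennis | rock | sushi
  3   | coupe | red | swimming | classical | pasta
  4   | truck | blue | chess | pop | tacos
  5   | wagon | purple | golf | jazz | curry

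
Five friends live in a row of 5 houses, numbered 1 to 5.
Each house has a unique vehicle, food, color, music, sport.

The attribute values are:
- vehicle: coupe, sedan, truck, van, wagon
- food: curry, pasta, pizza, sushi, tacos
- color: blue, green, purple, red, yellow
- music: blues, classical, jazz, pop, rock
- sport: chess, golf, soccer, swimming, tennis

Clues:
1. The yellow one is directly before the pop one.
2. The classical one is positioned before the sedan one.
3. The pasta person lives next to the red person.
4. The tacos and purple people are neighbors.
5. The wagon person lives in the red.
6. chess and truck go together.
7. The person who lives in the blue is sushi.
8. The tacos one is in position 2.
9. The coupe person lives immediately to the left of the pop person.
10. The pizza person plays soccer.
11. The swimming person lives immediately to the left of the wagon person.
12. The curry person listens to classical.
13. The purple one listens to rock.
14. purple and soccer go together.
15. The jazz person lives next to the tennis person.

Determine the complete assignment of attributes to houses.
Solution:

House | Vehicle | Food | Color | Music | Sport
----------------------------------------------
  1   | coupe | pasta | yellow | jazz | swimming
  2   | wagon | tacos | red | pop | tennis
  3   | van | pizza | purple | rock | soccer
  4   | truck | curry | green | classical | chess
  5   | sedan | sushi | blue | blues | golf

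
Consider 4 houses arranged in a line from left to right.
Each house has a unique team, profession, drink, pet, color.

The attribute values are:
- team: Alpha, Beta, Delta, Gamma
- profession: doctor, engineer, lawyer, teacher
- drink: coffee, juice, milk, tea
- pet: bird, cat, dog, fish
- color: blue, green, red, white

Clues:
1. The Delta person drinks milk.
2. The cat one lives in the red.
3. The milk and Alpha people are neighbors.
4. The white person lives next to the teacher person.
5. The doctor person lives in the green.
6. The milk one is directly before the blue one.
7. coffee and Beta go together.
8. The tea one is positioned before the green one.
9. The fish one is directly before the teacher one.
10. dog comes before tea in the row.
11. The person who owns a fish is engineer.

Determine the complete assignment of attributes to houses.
Solution:

House | Team | Profession | Drink | Pet | Color
-----------------------------------------------
  1   | Delta | engineer | milk | fish | white
  2   | Alpha | teacher | juice | dog | blue
  3   | Gamma | lawyer | tea | cat | red
  4   | Beta | doctor | coffee | bird | green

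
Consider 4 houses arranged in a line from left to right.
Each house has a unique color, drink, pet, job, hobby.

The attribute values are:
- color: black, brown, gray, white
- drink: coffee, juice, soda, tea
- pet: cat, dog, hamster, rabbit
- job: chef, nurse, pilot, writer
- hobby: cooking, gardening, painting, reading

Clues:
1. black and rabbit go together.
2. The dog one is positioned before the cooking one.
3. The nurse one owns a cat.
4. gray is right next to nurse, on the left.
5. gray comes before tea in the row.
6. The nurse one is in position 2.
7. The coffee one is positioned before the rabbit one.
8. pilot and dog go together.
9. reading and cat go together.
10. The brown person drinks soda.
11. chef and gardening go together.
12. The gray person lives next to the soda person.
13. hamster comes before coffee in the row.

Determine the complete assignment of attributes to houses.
Solution:

House | Color | Drink | Pet | Job | Hobby
-----------------------------------------
  1   | gray | juice | hamster | chef | gardening
  2   | brown | soda | cat | nurse | reading
  3   | white | coffee | dog | pilot | painting
  4   | black | tea | rabbit | writer | cooking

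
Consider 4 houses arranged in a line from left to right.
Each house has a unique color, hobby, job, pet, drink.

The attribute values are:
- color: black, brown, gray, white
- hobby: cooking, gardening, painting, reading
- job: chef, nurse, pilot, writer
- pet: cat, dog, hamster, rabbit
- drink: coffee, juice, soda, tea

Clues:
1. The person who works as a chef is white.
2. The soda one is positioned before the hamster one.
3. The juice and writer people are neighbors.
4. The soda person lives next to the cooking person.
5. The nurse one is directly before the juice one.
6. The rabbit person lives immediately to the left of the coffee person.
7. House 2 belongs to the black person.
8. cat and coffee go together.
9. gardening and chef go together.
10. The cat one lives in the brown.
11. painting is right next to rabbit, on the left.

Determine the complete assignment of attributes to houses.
Solution:

House | Color | Hobby | Job | Pet | Drink
-----------------------------------------
  1   | gray | painting | nurse | dog | soda
  2   | black | cooking | pilot | rabbit | juice
  3   | brown | reading | writer | cat | coffee
  4   | white | gardening | chef | hamster | tea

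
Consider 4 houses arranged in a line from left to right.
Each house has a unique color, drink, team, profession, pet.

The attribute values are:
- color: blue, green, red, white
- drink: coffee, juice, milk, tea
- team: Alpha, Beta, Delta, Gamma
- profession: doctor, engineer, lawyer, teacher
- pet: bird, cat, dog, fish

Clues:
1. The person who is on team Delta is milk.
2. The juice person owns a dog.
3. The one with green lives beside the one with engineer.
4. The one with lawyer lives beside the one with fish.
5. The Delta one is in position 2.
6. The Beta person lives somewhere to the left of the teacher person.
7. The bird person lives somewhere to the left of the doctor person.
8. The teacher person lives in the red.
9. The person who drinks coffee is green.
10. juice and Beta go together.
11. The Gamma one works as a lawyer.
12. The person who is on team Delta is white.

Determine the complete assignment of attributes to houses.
Solution:

House | Color | Drink | Team | Profession | Pet
-----------------------------------------------
  1   | green | coffee | Gamma | lawyer | bird
  2   | white | milk | Delta | engineer | fish
  3   | blue | juice | Beta | doctor | dog
  4   | red | tea | Alpha | teacher | cat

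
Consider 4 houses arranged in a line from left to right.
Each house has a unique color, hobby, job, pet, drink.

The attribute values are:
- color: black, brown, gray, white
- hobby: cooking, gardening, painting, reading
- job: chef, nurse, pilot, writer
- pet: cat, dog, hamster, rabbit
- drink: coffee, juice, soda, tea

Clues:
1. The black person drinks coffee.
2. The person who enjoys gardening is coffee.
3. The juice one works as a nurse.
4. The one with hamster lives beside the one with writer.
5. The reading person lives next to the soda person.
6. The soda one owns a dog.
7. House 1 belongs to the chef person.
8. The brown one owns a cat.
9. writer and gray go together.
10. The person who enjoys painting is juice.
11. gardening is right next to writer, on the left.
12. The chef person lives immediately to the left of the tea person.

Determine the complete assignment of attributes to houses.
Solution:

House | Color | Hobby | Job | Pet | Drink
-----------------------------------------
  1   | black | gardening | chef | hamster | coffee
  2   | gray | reading | writer | rabbit | tea
  3   | white | cooking | pilot | dog | soda
  4   | brown | painting | nurse | cat | juice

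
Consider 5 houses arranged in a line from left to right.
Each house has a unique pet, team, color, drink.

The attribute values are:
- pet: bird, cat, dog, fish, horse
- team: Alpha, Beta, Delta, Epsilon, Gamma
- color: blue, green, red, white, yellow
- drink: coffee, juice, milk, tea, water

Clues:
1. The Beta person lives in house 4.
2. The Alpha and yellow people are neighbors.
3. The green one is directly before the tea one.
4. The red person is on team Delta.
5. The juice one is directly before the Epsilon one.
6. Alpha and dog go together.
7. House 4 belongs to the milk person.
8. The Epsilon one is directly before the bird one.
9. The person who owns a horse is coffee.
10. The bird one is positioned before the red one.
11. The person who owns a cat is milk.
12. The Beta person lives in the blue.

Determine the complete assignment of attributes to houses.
Solution:

House | Pet | Team | Color | Drink
----------------------------------
  1   | dog | Alpha | green | juice
  2   | fish | Epsilon | yellow | tea
  3   | bird | Gamma | white | water
  4   | cat | Beta | blue | milk
  5   | horse | Delta | red | coffee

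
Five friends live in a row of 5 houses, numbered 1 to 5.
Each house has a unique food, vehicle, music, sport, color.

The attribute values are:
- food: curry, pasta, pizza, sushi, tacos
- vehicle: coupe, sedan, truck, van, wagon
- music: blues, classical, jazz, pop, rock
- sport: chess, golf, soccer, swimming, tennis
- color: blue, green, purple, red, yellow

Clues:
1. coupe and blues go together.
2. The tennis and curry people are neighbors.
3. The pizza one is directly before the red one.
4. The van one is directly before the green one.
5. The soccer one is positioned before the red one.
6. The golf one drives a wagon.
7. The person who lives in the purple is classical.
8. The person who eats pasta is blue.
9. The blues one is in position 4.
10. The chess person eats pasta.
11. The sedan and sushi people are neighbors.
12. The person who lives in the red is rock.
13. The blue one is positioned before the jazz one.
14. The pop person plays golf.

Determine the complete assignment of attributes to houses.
Solution:

House | Food | Vehicle | Music | Sport | Color
----------------------------------------------
  1   | pizza | sedan | classical | soccer | purple
  2   | sushi | van | rock | tennis | red
  3   | curry | wagon | pop | golf | green
  4   | pasta | coupe | blues | chess | blue
  5   | tacos | truck | jazz | swimming | yellow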